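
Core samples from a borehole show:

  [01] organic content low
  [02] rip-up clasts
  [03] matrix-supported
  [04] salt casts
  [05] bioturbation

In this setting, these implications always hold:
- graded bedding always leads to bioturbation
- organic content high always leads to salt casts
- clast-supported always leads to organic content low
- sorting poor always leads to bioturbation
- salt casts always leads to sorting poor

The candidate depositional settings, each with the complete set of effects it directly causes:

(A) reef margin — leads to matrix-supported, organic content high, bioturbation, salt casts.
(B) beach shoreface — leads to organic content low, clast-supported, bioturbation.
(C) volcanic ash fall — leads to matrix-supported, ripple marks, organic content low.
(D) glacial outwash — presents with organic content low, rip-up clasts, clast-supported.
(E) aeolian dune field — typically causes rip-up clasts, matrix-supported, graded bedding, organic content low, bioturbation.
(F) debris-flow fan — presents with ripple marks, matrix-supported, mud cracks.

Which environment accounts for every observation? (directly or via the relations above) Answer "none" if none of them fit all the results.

Checking each candidate against the observations:
(A) reef margin — fails on organic content low, rip-up clasts (predicts organic content high, not organic content low)
(B) beach shoreface — organic content low yes; rip-up clasts NO; matrix-supported NO; salt casts NO; bioturbation yes
(C) volcanic ash fall — organic content low yes; rip-up clasts NO; matrix-supported yes; salt casts NO; bioturbation NO
(D) glacial outwash — organic content low yes; rip-up clasts yes; matrix-supported NO; salt casts NO; bioturbation NO
(E) aeolian dune field — does not account for salt casts
(F) debris-flow fan — organic content low NO; rip-up clasts NO; matrix-supported yes; salt casts NO; bioturbation NO
Every candidate fails on at least one observation.

none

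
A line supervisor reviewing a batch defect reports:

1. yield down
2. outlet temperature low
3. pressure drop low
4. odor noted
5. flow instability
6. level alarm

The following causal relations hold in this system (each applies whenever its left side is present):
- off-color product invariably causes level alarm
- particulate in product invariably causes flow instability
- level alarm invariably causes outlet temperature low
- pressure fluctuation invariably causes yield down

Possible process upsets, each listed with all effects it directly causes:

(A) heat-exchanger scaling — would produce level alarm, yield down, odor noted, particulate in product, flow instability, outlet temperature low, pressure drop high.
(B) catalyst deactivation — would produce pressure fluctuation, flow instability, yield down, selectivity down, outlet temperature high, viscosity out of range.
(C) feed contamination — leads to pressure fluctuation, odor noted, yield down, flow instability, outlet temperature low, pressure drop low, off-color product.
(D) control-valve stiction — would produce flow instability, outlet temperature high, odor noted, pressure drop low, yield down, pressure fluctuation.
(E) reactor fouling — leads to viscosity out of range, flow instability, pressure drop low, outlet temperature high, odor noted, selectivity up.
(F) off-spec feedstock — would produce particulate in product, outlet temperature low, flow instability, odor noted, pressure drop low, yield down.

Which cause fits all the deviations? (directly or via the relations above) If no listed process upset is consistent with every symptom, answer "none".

C

Checking each candidate against the observations:
(A) heat-exchanger scaling — fails on pressure drop low (predicts pressure drop high, not pressure drop low)
(B) catalyst deactivation — fails on outlet temperature low, pressure drop low, odor noted, level alarm (predicts outlet temperature high, not outlet temperature low)
(C) feed contamination — yield down match; outlet temperature low match; pressure drop low match; odor noted match; flow instability match; level alarm match (through off-color product → level alarm)
(D) control-valve stiction — yield down match; outlet temperature low miss; pressure drop low match; odor noted match; flow instability match; level alarm miss
(E) reactor fouling — fails on yield down, outlet temperature low, level alarm (predicts outlet temperature high, not outlet temperature low)
(F) off-spec feedstock — does not account for level alarm
Only (C) is consistent with every observation.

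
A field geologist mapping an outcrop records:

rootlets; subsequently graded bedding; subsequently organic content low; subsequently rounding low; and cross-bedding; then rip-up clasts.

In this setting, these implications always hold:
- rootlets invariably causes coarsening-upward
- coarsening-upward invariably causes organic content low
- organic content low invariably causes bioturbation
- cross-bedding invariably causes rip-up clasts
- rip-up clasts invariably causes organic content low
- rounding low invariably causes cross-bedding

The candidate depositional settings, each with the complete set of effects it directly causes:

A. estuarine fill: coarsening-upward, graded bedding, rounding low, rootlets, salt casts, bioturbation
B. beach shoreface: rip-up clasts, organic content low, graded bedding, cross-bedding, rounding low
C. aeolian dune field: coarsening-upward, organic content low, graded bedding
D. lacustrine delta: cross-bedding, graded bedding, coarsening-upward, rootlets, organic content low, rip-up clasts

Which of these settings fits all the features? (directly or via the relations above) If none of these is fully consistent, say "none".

Testing each hypothesis:
(A) estuarine fill — accounts for every observation (organic content low via coarsening-upward → organic content low)
(B) beach shoreface — does not account for rootlets
(C) aeolian dune field — does not account for rootlets, rounding low, cross-bedding, rip-up clasts
(D) lacustrine delta — does not account for rounding low
(A) is the only candidate with no mismatches.

A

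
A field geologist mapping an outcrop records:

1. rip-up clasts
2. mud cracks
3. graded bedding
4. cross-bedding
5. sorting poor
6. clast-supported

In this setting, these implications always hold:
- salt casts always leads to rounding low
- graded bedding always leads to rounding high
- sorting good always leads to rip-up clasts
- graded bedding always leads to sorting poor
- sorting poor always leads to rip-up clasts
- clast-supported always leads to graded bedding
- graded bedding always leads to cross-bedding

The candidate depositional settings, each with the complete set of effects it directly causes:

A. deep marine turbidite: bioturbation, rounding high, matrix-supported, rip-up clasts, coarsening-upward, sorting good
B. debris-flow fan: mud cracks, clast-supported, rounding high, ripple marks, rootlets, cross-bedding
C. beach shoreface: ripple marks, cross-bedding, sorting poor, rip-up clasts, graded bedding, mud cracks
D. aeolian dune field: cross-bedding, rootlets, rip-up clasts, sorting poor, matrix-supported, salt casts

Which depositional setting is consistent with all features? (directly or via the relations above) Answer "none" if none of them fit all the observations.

B

For each candidate, compare predicted effects to what was observed:
(A) deep marine turbidite — rip-up clasts yes; mud cracks NO; graded bedding NO; cross-bedding NO; sorting poor NO; clast-supported NO
(B) debris-flow fan — accounts for every observation (rip-up clasts via clast-supported → graded bedding → sorting poor → rip-up clasts)
(C) beach shoreface — rip-up clasts yes; mud cracks yes; graded bedding yes; cross-bedding yes; sorting poor yes; clast-supported NO
(D) aeolian dune field — fails on mud cracks, graded bedding, clast-supported (predicts matrix-supported, not clast-supported)
Only (B) is consistent with every observation.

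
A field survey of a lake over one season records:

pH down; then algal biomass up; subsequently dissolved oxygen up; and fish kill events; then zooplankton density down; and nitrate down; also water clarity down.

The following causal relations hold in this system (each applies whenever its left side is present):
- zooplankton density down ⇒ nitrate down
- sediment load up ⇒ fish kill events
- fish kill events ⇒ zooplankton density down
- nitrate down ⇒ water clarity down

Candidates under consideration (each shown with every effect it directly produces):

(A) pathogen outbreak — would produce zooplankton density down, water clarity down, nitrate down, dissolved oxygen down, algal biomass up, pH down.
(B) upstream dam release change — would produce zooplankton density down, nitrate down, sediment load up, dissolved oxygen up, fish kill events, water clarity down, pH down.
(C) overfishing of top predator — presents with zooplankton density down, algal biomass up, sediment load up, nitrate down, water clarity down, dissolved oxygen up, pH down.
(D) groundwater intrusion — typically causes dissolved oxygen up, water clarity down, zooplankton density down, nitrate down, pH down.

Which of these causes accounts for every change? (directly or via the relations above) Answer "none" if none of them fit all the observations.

Testing each hypothesis:
(A) pathogen outbreak — pH down +; algal biomass up +; dissolved oxygen up -; fish kill events -; zooplankton density down +; nitrate down +; water clarity down +
(B) upstream dam release change — pH down +; algal biomass up -; dissolved oxygen up +; fish kill events +; zooplankton density down +; nitrate down +; water clarity down +
(C) overfishing of top predator — accounts for every observation (fish kill events by sediment load up → fish kill events)
(D) groundwater intrusion — pH down +; algal biomass up -; dissolved oxygen up +; fish kill events -; zooplankton density down +; nitrate down +; water clarity down +
(C) is the only candidate with no mismatches.

C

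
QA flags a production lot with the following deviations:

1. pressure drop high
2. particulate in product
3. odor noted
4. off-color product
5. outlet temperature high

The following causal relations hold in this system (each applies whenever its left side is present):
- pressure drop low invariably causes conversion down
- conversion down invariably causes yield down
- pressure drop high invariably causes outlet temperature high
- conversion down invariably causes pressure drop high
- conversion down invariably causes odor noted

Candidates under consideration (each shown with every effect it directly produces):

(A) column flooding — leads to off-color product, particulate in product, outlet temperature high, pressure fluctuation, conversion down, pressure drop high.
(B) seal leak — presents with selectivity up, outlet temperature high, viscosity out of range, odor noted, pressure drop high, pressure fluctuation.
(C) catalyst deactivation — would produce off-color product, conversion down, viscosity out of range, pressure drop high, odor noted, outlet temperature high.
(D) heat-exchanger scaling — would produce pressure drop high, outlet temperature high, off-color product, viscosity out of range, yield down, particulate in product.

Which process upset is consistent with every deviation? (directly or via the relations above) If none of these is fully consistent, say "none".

Checking each candidate against the observations:
(A) column flooding — accounts for every observation (odor noted via conversion down → odor noted)
(B) seal leak — pressure drop high match; particulate in product miss; odor noted match; off-color product miss; outlet temperature high match
(C) catalyst deactivation — pressure drop high match; particulate in product miss; odor noted match; off-color product match; outlet temperature high match
(D) heat-exchanger scaling — pressure drop high match; particulate in product match; odor noted miss; off-color product match; outlet temperature high match
(A) alone accounts for all the evidence.

A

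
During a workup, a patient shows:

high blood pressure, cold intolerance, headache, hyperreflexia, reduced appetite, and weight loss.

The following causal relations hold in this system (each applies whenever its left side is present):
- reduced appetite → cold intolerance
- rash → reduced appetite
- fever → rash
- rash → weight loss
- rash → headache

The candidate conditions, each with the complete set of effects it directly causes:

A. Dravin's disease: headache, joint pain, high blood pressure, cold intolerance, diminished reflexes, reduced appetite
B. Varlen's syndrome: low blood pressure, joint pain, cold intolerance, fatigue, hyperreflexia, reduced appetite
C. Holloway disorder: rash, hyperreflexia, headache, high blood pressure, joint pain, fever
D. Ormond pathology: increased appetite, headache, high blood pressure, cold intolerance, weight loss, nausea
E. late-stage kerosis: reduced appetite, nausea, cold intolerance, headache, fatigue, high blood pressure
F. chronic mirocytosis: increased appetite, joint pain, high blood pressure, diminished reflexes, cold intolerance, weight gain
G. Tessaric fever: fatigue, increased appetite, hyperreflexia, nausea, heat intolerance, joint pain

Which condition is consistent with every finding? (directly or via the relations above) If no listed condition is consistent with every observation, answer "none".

Per-candidate check:
(A) Dravin's disease — fails on hyperreflexia, weight loss (predicts diminished reflexes, not hyperreflexia)
(B) Varlen's syndrome — fails on high blood pressure, headache, weight loss (predicts low blood pressure, not high blood pressure)
(C) Holloway disorder — high blood pressure yes; cold intolerance yes (through rash → reduced appetite → cold intolerance); headache yes; hyperreflexia yes; reduced appetite yes (through rash → reduced appetite); weight loss yes (through rash → weight loss)
(D) Ormond pathology — high blood pressure yes; cold intolerance yes; headache yes; hyperreflexia NO; reduced appetite NO; weight loss yes
(E) late-stage kerosis — high blood pressure yes; cold intolerance yes; headache yes; hyperreflexia NO; reduced appetite yes; weight loss NO
(F) chronic mirocytosis — fails on headache, hyperreflexia, reduced appetite, weight loss (predicts diminished reflexes, not hyperreflexia; predicts increased appetite, not reduced appetite; predicts weight gain, not weight loss)
(G) Tessaric fever — fails on high blood pressure, cold intolerance, headache, reduced appetite, weight loss (predicts heat intolerance, not cold intolerance; predicts increased appetite, not reduced appetite)
(C) is the only candidate with no mismatches.

C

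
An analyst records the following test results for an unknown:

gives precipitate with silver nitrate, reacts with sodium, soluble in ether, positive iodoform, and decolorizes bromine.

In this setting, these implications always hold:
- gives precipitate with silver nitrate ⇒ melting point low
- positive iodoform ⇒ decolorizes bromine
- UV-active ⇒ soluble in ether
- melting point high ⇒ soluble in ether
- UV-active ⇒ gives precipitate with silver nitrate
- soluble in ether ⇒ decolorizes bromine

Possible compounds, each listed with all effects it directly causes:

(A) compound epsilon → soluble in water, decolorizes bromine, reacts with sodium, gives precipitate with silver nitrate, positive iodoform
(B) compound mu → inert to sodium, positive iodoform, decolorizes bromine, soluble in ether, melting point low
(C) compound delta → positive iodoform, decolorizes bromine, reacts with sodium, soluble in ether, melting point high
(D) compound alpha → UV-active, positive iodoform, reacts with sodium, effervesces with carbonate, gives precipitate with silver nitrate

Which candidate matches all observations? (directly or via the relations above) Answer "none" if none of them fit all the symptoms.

For each candidate, compare predicted effects to what was observed:
(A) compound epsilon — gives precipitate with silver nitrate yes; reacts with sodium yes; soluble in ether NO; positive iodoform yes; decolorizes bromine yes
(B) compound mu — gives precipitate with silver nitrate NO; reacts with sodium NO; soluble in ether yes; positive iodoform yes; decolorizes bromine yes
(C) compound delta — gives precipitate with silver nitrate NO; reacts with sodium yes; soluble in ether yes; positive iodoform yes; decolorizes bromine yes
(D) compound alpha — accounts for every observation (soluble in ether through UV-active → soluble in ether)
(D) alone accounts for all the evidence.

D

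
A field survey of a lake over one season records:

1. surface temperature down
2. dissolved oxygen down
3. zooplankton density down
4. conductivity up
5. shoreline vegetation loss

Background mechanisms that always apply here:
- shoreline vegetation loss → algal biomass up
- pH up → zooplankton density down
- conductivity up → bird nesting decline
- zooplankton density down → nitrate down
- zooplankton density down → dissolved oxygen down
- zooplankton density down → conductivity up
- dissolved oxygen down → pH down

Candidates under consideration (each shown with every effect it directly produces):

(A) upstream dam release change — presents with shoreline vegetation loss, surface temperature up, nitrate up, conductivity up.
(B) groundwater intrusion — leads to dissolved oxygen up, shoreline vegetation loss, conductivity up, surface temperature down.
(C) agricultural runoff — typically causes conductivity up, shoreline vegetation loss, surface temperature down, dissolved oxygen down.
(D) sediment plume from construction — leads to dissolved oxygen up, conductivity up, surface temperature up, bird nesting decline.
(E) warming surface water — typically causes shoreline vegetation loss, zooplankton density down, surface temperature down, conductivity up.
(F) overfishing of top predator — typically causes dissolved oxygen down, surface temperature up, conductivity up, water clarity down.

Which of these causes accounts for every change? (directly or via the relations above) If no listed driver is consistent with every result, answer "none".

E

Testing each hypothesis:
(A) upstream dam release change — fails on surface temperature down, dissolved oxygen down, zooplankton density down (predicts surface temperature up, not surface temperature down)
(B) groundwater intrusion — fails on dissolved oxygen down, zooplankton density down (predicts dissolved oxygen up, not dissolved oxygen down)
(C) agricultural runoff — surface temperature down +; dissolved oxygen down +; zooplankton density down -; conductivity up +; shoreline vegetation loss +
(D) sediment plume from construction — fails on surface temperature down, dissolved oxygen down, zooplankton density down, shoreline vegetation loss (predicts surface temperature up, not surface temperature down; predicts dissolved oxygen up, not dissolved oxygen down)
(E) warming surface water — accounts for every observation (dissolved oxygen down through zooplankton density down → dissolved oxygen down)
(F) overfishing of top predator — surface temperature down -; dissolved oxygen down +; zooplankton density down -; conductivity up +; shoreline vegetation loss -
Only (E) is consistent with every observation.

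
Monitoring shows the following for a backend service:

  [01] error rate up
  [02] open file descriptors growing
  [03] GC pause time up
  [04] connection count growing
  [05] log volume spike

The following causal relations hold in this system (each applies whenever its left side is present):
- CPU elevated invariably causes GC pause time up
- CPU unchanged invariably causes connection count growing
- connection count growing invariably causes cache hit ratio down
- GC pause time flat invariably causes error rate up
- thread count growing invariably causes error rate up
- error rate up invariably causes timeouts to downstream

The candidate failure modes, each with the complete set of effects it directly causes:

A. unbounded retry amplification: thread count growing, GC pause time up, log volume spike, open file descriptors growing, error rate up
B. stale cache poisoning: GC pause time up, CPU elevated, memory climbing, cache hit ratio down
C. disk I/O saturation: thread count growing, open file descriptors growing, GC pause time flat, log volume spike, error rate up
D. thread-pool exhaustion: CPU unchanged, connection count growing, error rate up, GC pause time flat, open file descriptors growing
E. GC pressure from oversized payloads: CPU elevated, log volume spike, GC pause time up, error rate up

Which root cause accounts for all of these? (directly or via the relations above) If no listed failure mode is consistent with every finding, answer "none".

Checking each candidate against the observations:
(A) unbounded retry amplification — error rate up +; open file descriptors growing +; GC pause time up +; connection count growing -; log volume spike +
(B) stale cache poisoning — does not account for error rate up, open file descriptors growing, connection count growing, log volume spike
(C) disk I/O saturation — error rate up +; open file descriptors growing +; GC pause time up -; connection count growing -; log volume spike +
(D) thread-pool exhaustion — fails on GC pause time up, log volume spike (predicts GC pause time flat, not GC pause time up)
(E) GC pressure from oversized payloads — error rate up +; open file descriptors growing -; GC pause time up +; connection count growing -; log volume spike +
No candidate is consistent with all observations.

none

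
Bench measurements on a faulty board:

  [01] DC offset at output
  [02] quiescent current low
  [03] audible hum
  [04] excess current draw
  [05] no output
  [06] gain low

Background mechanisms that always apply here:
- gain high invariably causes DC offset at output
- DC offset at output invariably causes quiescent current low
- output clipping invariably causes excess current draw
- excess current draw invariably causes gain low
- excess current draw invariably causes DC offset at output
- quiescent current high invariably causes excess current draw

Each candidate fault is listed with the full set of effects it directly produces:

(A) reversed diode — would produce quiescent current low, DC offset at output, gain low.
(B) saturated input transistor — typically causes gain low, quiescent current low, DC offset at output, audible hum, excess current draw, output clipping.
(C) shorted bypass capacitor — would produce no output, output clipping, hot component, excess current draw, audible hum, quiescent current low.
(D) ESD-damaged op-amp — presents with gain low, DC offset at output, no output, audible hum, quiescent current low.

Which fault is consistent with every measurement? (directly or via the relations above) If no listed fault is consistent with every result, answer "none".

Testing each hypothesis:
(A) reversed diode — DC offset at output ✓; quiescent current low ✓; audible hum ✗; excess current draw ✗; no output ✗; gain low ✓
(B) saturated input transistor — DC offset at output ✓; quiescent current low ✓; audible hum ✓; excess current draw ✓; no output ✗; gain low ✓
(C) shorted bypass capacitor — DC offset at output ✓ (by excess current draw → DC offset at output); quiescent current low ✓; audible hum ✓; excess current draw ✓; no output ✓; gain low ✓ (by excess current draw → gain low)
(D) ESD-damaged op-amp — does not account for excess current draw
(C) alone accounts for all the evidence.

C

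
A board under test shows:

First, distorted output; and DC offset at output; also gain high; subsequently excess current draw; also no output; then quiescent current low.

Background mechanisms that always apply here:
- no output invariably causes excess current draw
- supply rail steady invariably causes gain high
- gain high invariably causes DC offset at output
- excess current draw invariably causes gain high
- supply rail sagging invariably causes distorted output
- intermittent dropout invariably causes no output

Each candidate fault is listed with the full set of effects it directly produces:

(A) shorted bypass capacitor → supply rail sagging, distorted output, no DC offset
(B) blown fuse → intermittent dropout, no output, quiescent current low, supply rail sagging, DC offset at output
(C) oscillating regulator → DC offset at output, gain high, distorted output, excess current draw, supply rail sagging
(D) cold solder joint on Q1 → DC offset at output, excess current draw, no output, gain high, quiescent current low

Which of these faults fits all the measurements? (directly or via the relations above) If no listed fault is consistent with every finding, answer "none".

For each candidate, compare predicted effects to what was observed:
(A) shorted bypass capacitor — fails on DC offset at output, gain high, excess current draw, no output, quiescent current low (predicts no DC offset, not DC offset at output)
(B) blown fuse — distorted output yes (via supply rail sagging → distorted output); DC offset at output yes; gain high yes (via no output → excess current draw → gain high); excess current draw yes (via no output → excess current draw); no output yes; quiescent current low yes
(C) oscillating regulator — does not account for no output, quiescent current low
(D) cold solder joint on Q1 — distorted output NO; DC offset at output yes; gain high yes; excess current draw yes; no output yes; quiescent current low yes
(B) alone accounts for all the evidence.

B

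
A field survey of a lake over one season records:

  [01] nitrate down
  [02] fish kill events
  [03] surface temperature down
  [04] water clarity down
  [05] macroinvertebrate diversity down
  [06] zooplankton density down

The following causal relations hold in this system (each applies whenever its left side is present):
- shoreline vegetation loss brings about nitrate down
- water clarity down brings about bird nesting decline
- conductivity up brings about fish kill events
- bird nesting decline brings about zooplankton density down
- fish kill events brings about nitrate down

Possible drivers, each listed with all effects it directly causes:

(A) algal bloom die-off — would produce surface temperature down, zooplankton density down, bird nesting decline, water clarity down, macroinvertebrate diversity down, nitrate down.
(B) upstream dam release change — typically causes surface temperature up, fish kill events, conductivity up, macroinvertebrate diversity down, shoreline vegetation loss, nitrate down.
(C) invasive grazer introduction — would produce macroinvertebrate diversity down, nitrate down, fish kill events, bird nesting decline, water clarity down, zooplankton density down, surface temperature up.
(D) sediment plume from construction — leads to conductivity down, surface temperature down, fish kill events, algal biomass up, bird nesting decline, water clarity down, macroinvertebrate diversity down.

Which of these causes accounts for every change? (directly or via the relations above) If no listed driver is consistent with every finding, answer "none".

D

Per-candidate check:
(A) algal bloom die-off — does not account for fish kill events
(B) upstream dam release change — fails on surface temperature down, water clarity down, zooplankton density down (predicts surface temperature up, not surface temperature down)
(C) invasive grazer introduction — nitrate down +; fish kill events +; surface temperature down -; water clarity down +; macroinvertebrate diversity down +; zooplankton density down +
(D) sediment plume from construction — nitrate down + (via fish kill events → nitrate down); fish kill events +; surface temperature down +; water clarity down +; macroinvertebrate diversity down +; zooplankton density down + (via bird nesting decline → zooplankton density down)
(D) alone accounts for all the evidence.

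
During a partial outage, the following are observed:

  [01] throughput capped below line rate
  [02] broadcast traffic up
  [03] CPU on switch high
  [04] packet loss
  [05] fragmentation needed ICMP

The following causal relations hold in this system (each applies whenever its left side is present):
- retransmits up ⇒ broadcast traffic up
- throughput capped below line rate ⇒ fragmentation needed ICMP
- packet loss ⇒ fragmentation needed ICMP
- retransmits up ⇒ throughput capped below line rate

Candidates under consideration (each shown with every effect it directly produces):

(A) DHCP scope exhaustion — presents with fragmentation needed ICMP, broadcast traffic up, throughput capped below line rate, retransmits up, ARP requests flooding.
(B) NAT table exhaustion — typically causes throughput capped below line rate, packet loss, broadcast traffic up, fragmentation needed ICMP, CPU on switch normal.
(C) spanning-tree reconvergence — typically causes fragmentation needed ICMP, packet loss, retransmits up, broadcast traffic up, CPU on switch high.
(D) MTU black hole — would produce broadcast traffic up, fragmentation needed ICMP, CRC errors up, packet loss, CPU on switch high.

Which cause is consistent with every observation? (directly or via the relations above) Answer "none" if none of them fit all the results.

C

Per-candidate check:
(A) DHCP scope exhaustion — throughput capped below line rate +; broadcast traffic up +; CPU on switch high -; packet loss -; fragmentation needed ICMP +
(B) NAT table exhaustion — fails on CPU on switch high (predicts CPU on switch normal, not CPU on switch high)
(C) spanning-tree reconvergence — accounts for every observation (throughput capped below line rate through retransmits up → throughput capped below line rate)
(D) MTU black hole — does not account for throughput capped below line rate
(C) is the only candidate with no mismatches.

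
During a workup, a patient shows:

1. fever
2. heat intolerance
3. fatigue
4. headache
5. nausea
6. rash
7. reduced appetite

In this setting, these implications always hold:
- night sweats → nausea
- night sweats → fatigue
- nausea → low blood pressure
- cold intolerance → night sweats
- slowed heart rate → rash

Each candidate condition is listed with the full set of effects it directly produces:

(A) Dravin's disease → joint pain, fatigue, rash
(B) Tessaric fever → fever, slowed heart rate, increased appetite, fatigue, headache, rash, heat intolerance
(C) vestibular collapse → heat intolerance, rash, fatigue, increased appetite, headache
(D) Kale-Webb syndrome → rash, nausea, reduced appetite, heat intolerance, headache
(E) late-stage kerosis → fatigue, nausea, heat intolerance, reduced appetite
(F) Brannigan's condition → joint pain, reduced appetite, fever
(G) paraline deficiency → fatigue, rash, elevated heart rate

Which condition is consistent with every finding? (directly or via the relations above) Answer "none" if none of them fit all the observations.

For each candidate, compare predicted effects to what was observed:
(A) Dravin's disease — fever ✗; heat intolerance ✗; fatigue ✓; headache ✗; nausea ✗; rash ✓; reduced appetite ✗
(B) Tessaric fever — fails on nausea, reduced appetite (predicts increased appetite, not reduced appetite)
(C) vestibular collapse — fails on fever, nausea, reduced appetite (predicts increased appetite, not reduced appetite)
(D) Kale-Webb syndrome — fever ✗; heat intolerance ✓; fatigue ✗; headache ✓; nausea ✓; rash ✓; reduced appetite ✓
(E) late-stage kerosis — fever ✗; heat intolerance ✓; fatigue ✓; headache ✗; nausea ✓; rash ✗; reduced appetite ✓
(F) Brannigan's condition — does not account for heat intolerance, fatigue, headache, nausea, rash
(G) paraline deficiency — fever ✗; heat intolerance ✗; fatigue ✓; headache ✗; nausea ✗; rash ✓; reduced appetite ✗
Every candidate fails on at least one observation.

none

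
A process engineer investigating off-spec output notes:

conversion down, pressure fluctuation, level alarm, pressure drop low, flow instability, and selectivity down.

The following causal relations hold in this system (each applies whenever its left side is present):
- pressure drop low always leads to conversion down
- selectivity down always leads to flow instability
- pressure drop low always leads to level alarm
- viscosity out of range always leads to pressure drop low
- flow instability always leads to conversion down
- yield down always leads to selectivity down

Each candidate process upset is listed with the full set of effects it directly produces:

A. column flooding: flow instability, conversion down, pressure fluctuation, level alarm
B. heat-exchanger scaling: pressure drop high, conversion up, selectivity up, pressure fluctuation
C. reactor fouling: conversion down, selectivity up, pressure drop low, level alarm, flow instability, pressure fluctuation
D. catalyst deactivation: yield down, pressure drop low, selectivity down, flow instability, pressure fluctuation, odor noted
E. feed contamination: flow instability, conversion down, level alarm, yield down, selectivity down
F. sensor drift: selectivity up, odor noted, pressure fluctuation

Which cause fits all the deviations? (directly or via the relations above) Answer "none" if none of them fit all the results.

D

Per-candidate check:
(A) column flooding — does not account for pressure drop low, selectivity down
(B) heat-exchanger scaling — conversion down miss; pressure fluctuation match; level alarm miss; pressure drop low miss; flow instability miss; selectivity down miss
(C) reactor fouling — conversion down match; pressure fluctuation match; level alarm match; pressure drop low match; flow instability match; selectivity down miss
(D) catalyst deactivation — accounts for every observation (conversion down through flow instability → conversion down)
(E) feed contamination — conversion down match; pressure fluctuation miss; level alarm match; pressure drop low miss; flow instability match; selectivity down match
(F) sensor drift — fails on conversion down, level alarm, pressure drop low, flow instability, selectivity down (predicts selectivity up, not selectivity down)
Only (D) is consistent with every observation.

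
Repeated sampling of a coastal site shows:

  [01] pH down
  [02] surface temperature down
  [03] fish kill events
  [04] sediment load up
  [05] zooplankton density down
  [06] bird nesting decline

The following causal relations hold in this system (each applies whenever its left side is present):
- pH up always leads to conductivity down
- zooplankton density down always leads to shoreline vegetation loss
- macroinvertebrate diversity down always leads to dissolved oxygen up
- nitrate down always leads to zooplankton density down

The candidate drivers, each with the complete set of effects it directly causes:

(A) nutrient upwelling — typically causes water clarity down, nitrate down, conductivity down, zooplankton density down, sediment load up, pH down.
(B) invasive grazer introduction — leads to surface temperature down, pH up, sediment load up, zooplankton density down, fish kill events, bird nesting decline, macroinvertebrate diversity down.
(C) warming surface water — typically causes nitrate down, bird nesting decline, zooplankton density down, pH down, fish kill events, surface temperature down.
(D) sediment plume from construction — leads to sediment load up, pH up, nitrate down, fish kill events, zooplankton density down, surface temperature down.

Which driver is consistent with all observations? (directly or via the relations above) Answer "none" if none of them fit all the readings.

Checking each candidate against the observations:
(A) nutrient upwelling — pH down ✓; surface temperature down ✗; fish kill events ✗; sediment load up ✓; zooplankton density down ✓; bird nesting decline ✗
(B) invasive grazer introduction — fails on pH down (predicts pH up, not pH down)
(C) warming surface water — pH down ✓; surface temperature down ✓; fish kill events ✓; sediment load up ✗; zooplankton density down ✓; bird nesting decline ✓
(D) sediment plume from construction — pH down ✗; surface temperature down ✓; fish kill events ✓; sediment load up ✓; zooplankton density down ✓; bird nesting decline ✗
Every candidate fails on at least one observation.

none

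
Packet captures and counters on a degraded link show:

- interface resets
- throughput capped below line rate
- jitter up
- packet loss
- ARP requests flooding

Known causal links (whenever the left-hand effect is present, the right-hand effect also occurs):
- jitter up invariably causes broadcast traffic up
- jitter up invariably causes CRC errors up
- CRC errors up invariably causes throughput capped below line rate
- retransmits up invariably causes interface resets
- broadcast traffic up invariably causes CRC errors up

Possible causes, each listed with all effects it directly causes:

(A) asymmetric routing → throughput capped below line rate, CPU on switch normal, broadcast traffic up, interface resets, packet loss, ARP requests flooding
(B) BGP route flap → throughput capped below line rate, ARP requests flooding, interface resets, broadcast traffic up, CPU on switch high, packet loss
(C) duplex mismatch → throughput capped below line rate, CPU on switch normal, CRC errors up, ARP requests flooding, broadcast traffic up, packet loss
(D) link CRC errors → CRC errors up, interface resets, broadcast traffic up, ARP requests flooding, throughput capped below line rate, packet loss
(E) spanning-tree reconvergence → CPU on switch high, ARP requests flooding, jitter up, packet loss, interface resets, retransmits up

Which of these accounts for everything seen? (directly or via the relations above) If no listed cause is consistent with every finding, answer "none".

Testing each hypothesis:
(A) asymmetric routing — does not account for jitter up
(B) BGP route flap — does not account for jitter up
(C) duplex mismatch — interface resets ✗; throughput capped below line rate ✓; jitter up ✗; packet loss ✓; ARP requests flooding ✓
(D) link CRC errors — interface resets ✓; throughput capped below line rate ✓; jitter up ✗; packet loss ✓; ARP requests flooding ✓
(E) spanning-tree reconvergence — accounts for every observation (throughput capped below line rate by jitter up → CRC errors up → throughput capped below line rate)
(E) alone accounts for all the evidence.

E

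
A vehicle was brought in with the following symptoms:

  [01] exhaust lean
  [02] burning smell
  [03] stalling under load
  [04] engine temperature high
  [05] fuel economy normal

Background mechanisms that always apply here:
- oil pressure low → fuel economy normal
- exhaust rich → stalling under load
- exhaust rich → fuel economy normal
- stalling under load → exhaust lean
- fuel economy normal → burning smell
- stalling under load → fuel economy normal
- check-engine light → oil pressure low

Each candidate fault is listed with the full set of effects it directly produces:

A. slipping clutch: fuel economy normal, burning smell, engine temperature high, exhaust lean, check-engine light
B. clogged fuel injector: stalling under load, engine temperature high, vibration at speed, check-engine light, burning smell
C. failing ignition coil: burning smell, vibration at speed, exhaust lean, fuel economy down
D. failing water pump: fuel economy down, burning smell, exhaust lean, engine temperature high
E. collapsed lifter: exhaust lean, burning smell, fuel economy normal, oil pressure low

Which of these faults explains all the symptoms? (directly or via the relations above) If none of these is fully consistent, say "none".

B

Per-candidate check:
(A) slipping clutch — exhaust lean yes; burning smell yes; stalling under load NO; engine temperature high yes; fuel economy normal yes
(B) clogged fuel injector — exhaust lean yes (via stalling under load → exhaust lean); burning smell yes; stalling under load yes; engine temperature high yes; fuel economy normal yes (via stalling under load → fuel economy normal)
(C) failing ignition coil — exhaust lean yes; burning smell yes; stalling under load NO; engine temperature high NO; fuel economy normal NO
(D) failing water pump — fails on stalling under load, fuel economy normal (predicts fuel economy down, not fuel economy normal)
(E) collapsed lifter — does not account for stalling under load, engine temperature high
Only (B) is consistent with every observation.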